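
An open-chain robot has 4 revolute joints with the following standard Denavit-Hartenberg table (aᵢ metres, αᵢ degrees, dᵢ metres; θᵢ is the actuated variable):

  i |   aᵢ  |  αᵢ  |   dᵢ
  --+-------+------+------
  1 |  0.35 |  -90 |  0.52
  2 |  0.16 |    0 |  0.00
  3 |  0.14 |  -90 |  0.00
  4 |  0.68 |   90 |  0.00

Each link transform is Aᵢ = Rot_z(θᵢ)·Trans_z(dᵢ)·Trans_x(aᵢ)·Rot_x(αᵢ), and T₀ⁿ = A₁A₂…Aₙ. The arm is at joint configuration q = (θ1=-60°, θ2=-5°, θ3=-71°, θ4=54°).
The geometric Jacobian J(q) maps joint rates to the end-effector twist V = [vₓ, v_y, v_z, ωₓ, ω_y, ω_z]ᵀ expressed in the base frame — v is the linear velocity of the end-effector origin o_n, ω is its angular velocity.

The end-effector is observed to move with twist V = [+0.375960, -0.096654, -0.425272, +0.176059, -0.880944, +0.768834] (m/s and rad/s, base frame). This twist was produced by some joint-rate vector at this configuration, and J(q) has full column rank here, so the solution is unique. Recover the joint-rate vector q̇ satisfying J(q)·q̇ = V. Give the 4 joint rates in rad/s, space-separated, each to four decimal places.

o_n = [-0.1565, -0.8293, 1.0576]
J₁: ẑ×o_n = [0.8293, -0.1565, 0.0000], ω = ẑ
J2: z=[0.8660, 0.5000, 0.0000] o=[0.1750, -0.3031, 0.5200] → [0.2688, -0.4656, -0.2900, 0.8660, 0.5000, 0.0000]
J3: z=[0.8660, 0.5000, 0.0000] o=[0.2547, -0.4411, 0.5339] → [0.2618, -0.4535, -0.1306, 0.8660, 0.5000, 0.0000]
J4: z=[0.4851, -0.8403, -0.2419] o=[0.2716, -0.4705, 0.6698] → [-0.4127, -0.0846, -0.5338, 0.4851, -0.8403, -0.2419]
q̇ = J⁺·V = [0.9810, -0.0330, -0.2550, 0.8770]

0.9810 -0.0330 -0.2550 0.8770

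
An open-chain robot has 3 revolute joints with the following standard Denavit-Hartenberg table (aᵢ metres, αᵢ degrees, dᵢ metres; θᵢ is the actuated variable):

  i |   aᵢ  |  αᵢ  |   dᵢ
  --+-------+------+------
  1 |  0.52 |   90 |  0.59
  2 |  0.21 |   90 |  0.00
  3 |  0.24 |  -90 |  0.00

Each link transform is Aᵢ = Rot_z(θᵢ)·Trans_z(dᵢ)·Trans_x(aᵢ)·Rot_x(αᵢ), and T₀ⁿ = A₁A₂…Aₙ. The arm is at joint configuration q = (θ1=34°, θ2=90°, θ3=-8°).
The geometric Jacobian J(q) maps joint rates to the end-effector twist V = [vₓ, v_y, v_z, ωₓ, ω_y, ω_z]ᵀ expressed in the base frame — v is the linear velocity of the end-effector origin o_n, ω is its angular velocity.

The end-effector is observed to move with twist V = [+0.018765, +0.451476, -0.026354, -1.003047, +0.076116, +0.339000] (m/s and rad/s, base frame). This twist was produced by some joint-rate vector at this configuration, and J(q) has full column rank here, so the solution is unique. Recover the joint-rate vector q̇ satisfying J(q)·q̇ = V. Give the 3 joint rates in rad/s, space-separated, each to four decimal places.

0.3390 -0.6240 -0.7890

o_n = [0.4124, 0.3185, 1.0377]
J₁: ẑ×o_n = [-0.3185, 0.4124, 0.0000], ω = ẑ
J2: z=[0.5592, -0.8290, 0.0000] o=[0.4311, 0.2908, 0.5900] → [-0.3711, -0.2503, 0.0000, 0.5592, -0.8290, 0.0000]
J3: z=[0.8290, 0.5592, -0.0000] o=[0.4311, 0.2908, 0.8000] → [0.1329, -0.1970, 0.0334, 0.8290, 0.5592, -0.0000]
q̇ = J⁺·V = [0.3390, -0.6240, -0.7890]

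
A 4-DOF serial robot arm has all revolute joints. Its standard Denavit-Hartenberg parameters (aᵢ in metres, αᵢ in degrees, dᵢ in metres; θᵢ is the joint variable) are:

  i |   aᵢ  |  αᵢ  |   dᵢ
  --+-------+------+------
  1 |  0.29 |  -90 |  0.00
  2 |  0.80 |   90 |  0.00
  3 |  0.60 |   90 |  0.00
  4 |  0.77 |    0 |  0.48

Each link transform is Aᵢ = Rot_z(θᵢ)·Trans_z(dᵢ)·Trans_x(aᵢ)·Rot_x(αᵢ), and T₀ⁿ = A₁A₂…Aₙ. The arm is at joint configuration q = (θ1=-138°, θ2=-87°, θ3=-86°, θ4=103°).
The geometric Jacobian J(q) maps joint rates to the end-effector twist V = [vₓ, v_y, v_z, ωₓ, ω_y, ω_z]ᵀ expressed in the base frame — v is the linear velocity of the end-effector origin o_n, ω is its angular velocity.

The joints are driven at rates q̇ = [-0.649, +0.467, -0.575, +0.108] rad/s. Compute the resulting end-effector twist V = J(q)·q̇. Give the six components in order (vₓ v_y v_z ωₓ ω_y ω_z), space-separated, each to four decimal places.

0.5012 -0.3900 0.0710 -0.1151 -0.7219 -0.7867

o_n = [0.0203, 0.6363, 0.3897]
J₁: ẑ×o_n = [-0.6363, 0.0203, 0.0000], ω = ẑ
J2: z=[0.6691, -0.7431, 0.0000] o=[-0.2155, -0.1940, 0.0000] → [-0.2896, -0.2608, 0.7309, 0.6691, -0.7431, 0.0000]
J3: z=[0.7421, 0.6682, 0.0523] o=[-0.2466, -0.2221, 0.7989] → [-0.3183, 0.3176, 0.4586, 0.7421, 0.6682, 0.0523]
J4: z=[-0.0079, 0.0868, -0.9962] o=[-0.6488, 0.2213, 0.8407] → [0.3743, -0.6701, -0.0613, -0.0079, 0.0868, -0.9962]
V = J·q̇ = [0.5012, -0.3900, 0.0710, -0.1151, -0.7219, -0.7867]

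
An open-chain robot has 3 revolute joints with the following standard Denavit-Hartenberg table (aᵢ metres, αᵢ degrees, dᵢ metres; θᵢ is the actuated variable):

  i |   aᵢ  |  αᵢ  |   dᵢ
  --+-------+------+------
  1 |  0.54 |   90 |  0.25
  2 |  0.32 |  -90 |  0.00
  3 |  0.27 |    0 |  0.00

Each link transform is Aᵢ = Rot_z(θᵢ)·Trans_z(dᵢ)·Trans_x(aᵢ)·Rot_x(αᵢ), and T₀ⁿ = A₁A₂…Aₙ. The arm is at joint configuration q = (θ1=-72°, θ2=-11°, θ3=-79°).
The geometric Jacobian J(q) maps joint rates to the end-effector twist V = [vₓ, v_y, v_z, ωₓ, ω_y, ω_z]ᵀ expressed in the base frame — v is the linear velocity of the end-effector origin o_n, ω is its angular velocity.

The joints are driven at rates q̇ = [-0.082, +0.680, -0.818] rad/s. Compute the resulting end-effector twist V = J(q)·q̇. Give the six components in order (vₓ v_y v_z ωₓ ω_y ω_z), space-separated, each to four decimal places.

o_n = [0.0275, -0.9423, 0.1791]
J₁: ẑ×o_n = [0.9423, 0.0275, -0.0000], ω = ẑ
J2: z=[-0.9511, -0.3090, 0.0000] o=[0.1669, -0.5136, 0.2500] → [0.0219, -0.0674, 0.3647, -0.9511, -0.3090, 0.0000]
J3: z=[0.0590, -0.1815, 0.9816] o=[0.2639, -0.8123, 0.1889] → [0.1294, -0.2315, -0.0506, 0.0590, -0.1815, 0.9816]
V = J·q̇ = [-0.1682, 0.1413, 0.2894, -0.6950, -0.0617, -0.8850]

-0.1682 0.1413 0.2894 -0.6950 -0.0617 -0.8850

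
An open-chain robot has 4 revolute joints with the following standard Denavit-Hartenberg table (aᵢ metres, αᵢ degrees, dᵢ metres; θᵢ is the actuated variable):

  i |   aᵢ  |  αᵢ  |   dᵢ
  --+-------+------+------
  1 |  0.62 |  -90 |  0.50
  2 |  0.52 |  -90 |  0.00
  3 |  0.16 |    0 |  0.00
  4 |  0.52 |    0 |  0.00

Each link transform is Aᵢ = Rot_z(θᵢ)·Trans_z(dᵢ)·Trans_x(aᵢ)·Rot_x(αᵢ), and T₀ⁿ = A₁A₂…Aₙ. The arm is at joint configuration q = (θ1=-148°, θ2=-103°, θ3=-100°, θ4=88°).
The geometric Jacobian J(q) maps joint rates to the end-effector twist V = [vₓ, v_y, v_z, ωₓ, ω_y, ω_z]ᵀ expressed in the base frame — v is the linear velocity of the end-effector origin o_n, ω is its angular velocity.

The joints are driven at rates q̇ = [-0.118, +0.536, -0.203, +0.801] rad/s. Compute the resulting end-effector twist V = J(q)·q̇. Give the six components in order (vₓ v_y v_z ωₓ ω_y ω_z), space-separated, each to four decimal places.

-0.6525 0.0125 0.1525 -0.2101 -0.7633 0.0165

o_n = [-0.1941, -0.4346, 1.4752]
J₁: ẑ×o_n = [0.4346, -0.1941, 0.0000], ω = ẑ
J2: z=[0.5299, -0.8480, 0.0000] o=[-0.5258, -0.3285, 0.5000] → [-0.8270, -0.5168, 0.2251, 0.5299, -0.8480, 0.0000]
J3: z=[-0.8263, -0.5163, 0.2250] o=[-0.4266, -0.2666, 1.0067] → [-0.2041, 0.4395, 0.2589, -0.8263, -0.5163, 0.2250]
J4: z=[-0.8263, -0.5163, 0.2250] o=[-0.3484, -0.4035, 0.9796] → [-0.2489, 0.4442, 0.1053, -0.8263, -0.5163, 0.2250]
V = J·q̇ = [-0.6525, 0.0125, 0.1525, -0.2101, -0.7633, 0.0165]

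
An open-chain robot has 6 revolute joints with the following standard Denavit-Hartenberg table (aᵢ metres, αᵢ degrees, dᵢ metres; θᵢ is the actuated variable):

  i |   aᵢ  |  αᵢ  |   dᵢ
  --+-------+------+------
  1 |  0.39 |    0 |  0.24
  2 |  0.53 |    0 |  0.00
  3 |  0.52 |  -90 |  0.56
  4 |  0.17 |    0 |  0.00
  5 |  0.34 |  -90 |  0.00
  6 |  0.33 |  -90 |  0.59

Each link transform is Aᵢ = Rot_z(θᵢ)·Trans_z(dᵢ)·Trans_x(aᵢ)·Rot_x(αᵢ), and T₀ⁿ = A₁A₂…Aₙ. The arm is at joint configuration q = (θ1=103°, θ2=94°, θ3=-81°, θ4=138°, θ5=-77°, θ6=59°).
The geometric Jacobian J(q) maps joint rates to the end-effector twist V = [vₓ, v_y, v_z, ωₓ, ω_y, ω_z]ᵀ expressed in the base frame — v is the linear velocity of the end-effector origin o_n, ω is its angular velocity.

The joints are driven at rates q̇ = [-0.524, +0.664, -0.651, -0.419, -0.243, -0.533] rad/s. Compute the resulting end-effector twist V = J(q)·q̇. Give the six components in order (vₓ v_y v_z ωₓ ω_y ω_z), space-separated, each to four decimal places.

-0.0053 0.3775 -0.3627 0.3906 0.7092 -0.2526

o_n = [-0.3951, 0.4613, -0.0458]
J₁: ẑ×o_n = [-0.4613, -0.3951, 0.0000], ω = ẑ
J2: z=[0.0000, 0.0000, 1.0000] o=[-0.0877, 0.3800, 0.2400] → [-0.0813, -0.3073, 0.0000, 0.0000, 0.0000, 1.0000]
J3: z=[0.0000, 0.0000, 1.0000] o=[-0.5946, 0.2250, 0.2400] → [-0.2362, 0.1995, 0.0000, 0.0000, 0.0000, 1.0000]
J4: z=[-0.8988, -0.4384, 0.0000] o=[-0.8225, 0.6924, 0.8000] → [0.3708, -0.7602, 0.3951, -0.8988, -0.4384, 0.0000]
J5: z=[-0.8988, -0.4384, 0.0000] o=[-0.7671, 0.5789, 0.6862] → [0.3209, -0.6580, 0.2688, -0.8988, -0.4384, 0.0000]
J6: z=[0.3834, -0.7861, -0.4848] o=[-0.8394, 0.7270, 0.3889] → [0.2129, -0.0488, 0.2474, 0.3834, -0.7861, -0.4848]
V = J·q̇ = [-0.0053, 0.3775, -0.3627, 0.3906, 0.7092, -0.2526]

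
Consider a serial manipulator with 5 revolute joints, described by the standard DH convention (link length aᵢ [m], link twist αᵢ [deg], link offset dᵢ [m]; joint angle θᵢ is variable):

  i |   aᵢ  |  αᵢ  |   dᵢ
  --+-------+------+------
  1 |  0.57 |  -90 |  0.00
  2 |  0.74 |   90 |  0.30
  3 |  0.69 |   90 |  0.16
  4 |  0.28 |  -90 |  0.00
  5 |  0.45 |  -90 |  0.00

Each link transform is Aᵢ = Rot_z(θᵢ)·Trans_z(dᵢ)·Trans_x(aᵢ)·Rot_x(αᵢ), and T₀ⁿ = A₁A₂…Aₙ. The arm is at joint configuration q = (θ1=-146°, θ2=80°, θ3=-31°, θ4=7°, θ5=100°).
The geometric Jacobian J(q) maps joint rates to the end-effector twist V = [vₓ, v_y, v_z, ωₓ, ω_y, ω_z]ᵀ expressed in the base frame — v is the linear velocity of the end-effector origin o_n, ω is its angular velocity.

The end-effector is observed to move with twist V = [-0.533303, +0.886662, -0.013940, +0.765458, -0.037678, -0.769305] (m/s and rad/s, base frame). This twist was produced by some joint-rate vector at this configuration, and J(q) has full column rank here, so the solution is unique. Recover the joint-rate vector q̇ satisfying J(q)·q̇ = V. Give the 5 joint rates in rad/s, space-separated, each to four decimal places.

o_n = [-0.7488, -0.7720, -1.6731]
J₁: ẑ×o_n = [0.7720, -0.7488, 0.0000], ω = ẑ
J2: z=[0.5592, -0.8290, 0.0000] o=[-0.4726, -0.3187, 0.0000] → [1.3870, 0.9356, -0.4825, 0.5592, -0.8290, 0.0000]
J3: z=[-0.8164, -0.5507, 0.1736] o=[-0.4113, -0.6393, -0.7288] → [0.5431, -0.8296, -0.0775, -0.8164, -0.5507, 0.1736]
J4: z=[-0.4052, 0.7606, 0.5072] o=[-0.8258, -0.4902, -1.2834] → [-0.1535, -0.1188, 0.0556, -0.4052, 0.7606, 0.5072]
J5: z=[-0.7602, -0.5885, 0.2752] o=[-0.9680, -0.4135, -1.5121] → [0.1934, -0.0620, 0.4016, -0.7602, -0.5885, 0.2752]
q̇ = J⁺·V = [-0.3870, 0.0230, -0.6160, -0.5130, -0.0550]

-0.3870 0.0230 -0.6160 -0.5130 -0.0550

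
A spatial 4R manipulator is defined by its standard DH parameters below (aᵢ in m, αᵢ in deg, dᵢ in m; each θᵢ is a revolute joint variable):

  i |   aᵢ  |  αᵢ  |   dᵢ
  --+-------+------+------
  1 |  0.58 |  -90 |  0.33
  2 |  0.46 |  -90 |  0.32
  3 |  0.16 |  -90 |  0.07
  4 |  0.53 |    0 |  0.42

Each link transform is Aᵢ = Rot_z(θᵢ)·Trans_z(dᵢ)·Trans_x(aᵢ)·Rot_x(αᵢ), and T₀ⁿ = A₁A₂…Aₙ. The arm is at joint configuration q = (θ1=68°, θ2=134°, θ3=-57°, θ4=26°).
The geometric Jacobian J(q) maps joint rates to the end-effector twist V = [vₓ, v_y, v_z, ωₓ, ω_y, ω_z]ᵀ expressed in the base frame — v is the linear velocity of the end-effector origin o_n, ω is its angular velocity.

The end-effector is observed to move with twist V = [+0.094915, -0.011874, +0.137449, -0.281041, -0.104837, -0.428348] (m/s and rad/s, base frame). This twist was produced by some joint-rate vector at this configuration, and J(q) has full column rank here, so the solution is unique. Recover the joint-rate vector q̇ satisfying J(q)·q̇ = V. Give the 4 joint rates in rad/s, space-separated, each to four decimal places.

-0.4490 0.3030 0.1600 0.1500

o_n = [-0.6200, 0.1338, -0.6164]
J₁: ẑ×o_n = [-0.1338, -0.6200, 0.0000], ω = ẑ
J2: z=[-0.9272, 0.3746, 0.0000] o=[0.2173, 0.5378, 0.3300] → [-0.3545, -0.8774, 0.6882, -0.9272, 0.3746, 0.0000]
J3: z=[-0.2695, -0.6670, 0.6947] o=[-0.1991, 0.3614, -0.0009] → [0.5686, -0.4582, -0.2194, -0.2695, -0.6670, 0.6947]
J4: z=[0.2867, -0.7442, -0.6033] o=[-0.3651, 0.3088, -0.0150] → [0.3420, 0.3262, -0.2399, 0.2867, -0.7442, -0.6033]
q̇ = J⁺·V = [-0.4490, 0.3030, 0.1600, 0.1500]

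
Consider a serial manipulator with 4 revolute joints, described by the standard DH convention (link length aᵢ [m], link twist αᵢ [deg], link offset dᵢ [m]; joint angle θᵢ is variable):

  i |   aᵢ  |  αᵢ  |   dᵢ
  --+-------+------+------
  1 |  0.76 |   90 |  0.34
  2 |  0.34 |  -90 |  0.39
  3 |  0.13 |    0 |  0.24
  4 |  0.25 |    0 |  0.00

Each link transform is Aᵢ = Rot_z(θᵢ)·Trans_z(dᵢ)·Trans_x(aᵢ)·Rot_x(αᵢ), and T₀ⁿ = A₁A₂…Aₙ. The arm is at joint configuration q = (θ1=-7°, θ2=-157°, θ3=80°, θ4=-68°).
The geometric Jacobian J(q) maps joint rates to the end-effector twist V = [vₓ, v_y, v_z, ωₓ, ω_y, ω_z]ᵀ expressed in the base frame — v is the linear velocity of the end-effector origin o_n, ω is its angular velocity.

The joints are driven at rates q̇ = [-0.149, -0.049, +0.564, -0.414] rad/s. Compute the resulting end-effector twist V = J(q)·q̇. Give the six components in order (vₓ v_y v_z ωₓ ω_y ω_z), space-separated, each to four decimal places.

o_n = [0.2671, -0.2444, -0.1181]
J₁: ẑ×o_n = [0.2444, 0.2671, -0.0000], ω = ẑ
J2: z=[-0.1219, -0.9925, 0.0000] o=[0.7543, -0.0926, 0.3400] → [0.4547, -0.0558, -0.4651, -0.1219, -0.9925, 0.0000]
J3: z=[0.3878, -0.0476, -0.9205] o=[0.3962, -0.4416, 0.2072] → [0.1970, 0.2449, 0.0703, 0.3878, -0.0476, -0.9205]
J4: z=[0.3878, -0.0476, -0.9205] o=[0.4842, -0.3234, -0.0226] → [0.0773, 0.2369, 0.0203, 0.3878, -0.0476, -0.9205]
V = J·q̇ = [0.0204, 0.0030, 0.0540, 0.0641, 0.0415, -0.2871]

0.0204 0.0030 0.0540 0.0641 0.0415 -0.2871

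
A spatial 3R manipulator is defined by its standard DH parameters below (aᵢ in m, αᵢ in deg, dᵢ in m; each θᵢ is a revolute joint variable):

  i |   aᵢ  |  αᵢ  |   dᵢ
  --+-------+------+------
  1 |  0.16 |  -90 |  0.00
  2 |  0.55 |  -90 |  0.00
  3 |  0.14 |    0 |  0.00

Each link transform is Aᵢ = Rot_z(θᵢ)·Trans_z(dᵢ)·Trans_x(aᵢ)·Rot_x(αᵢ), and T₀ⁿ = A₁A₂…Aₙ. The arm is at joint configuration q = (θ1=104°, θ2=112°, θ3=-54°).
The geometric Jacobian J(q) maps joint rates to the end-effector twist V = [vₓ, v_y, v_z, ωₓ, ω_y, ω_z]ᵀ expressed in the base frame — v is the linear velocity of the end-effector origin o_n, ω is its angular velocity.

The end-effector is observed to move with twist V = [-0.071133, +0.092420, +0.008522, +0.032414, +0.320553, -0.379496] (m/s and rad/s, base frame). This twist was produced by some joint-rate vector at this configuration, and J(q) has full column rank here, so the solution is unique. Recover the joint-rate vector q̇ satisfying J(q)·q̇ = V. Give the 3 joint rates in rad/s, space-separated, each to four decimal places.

-0.2570 -0.1090 -0.3270

o_n = [-0.0913, -0.1020, -0.5862]
J₁: ẑ×o_n = [0.1020, -0.0913, 0.0000], ω = ẑ
J2: z=[-0.9703, -0.2419, 0.0000] o=[-0.0387, 0.1552, 0.0000] → [0.1418, -0.5688, 0.2369, -0.9703, -0.2419, 0.0000]
J3: z=[0.2243, -0.8996, 0.3746] o=[0.0111, -0.0447, -0.5100] → [0.0901, -0.0213, -0.1050, 0.2243, -0.8996, 0.3746]
q̇ = J⁺·V = [-0.2570, -0.1090, -0.3270]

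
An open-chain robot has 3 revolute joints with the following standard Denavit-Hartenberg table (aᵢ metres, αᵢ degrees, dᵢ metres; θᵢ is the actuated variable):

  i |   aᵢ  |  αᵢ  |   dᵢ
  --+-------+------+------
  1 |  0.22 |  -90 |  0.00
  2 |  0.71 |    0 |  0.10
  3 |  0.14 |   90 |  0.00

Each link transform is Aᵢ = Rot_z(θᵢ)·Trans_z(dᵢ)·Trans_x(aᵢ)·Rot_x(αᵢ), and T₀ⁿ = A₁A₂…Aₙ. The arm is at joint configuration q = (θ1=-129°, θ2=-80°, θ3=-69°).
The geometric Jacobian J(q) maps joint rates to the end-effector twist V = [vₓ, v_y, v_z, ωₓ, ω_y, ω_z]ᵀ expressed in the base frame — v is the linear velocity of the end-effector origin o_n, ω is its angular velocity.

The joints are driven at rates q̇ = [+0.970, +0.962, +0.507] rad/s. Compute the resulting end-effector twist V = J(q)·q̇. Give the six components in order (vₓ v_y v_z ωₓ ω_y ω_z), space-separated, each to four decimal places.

-0.2606 -0.6660 0.0577 1.1416 -0.9245 0.9700

o_n = [-0.0628, -0.2365, 0.7713]
J₁: ẑ×o_n = [0.2365, -0.0628, 0.0000], ω = ẑ
J2: z=[0.7771, -0.6293, 0.0000] o=[-0.1385, -0.1710, 0.0000] → [-0.4854, -0.5994, -0.0033, 0.7771, -0.6293, 0.0000]
J3: z=[0.7771, -0.6293, 0.0000] o=[-0.1383, -0.3297, 0.6992] → [-0.0454, -0.0560, 0.1200, 0.7771, -0.6293, 0.0000]
V = J·q̇ = [-0.2606, -0.6660, 0.0577, 1.1416, -0.9245, 0.9700]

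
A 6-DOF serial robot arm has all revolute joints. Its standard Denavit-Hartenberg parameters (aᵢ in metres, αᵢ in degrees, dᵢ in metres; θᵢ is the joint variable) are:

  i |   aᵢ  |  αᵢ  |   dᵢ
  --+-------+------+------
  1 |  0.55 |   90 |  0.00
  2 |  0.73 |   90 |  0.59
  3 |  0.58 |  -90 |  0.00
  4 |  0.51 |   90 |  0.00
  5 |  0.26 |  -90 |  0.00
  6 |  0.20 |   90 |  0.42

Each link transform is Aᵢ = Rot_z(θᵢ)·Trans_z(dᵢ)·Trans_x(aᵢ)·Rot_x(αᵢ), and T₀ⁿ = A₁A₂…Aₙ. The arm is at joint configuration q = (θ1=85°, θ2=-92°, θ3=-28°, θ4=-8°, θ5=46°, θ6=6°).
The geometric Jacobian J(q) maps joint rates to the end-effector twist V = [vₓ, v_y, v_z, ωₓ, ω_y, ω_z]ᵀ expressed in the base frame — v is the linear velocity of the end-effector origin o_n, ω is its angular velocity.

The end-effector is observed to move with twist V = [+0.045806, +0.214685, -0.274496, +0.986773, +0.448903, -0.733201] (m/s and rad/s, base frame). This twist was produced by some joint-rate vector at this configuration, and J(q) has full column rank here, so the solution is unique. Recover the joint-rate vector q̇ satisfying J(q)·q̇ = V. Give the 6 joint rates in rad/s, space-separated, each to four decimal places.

-0.6340 0.1820 -0.0790 0.3750 -0.4130 0.4830

o_n = [0.6555, 0.3720, -1.9941]
J₁: ẑ×o_n = [-0.3720, 0.6555, 0.0000], ω = ẑ
J2: z=[0.9962, -0.0872, 0.0000] o=[0.0479, 0.5479, 0.0000] → [0.1738, 1.9865, -0.1223, 0.9962, -0.0872, 0.0000]
J3: z=[-0.0871, -0.9956, 0.0349] o=[0.6335, 0.4711, -0.7296] → [1.2624, -0.1094, 0.0306, -0.0871, -0.9956, 0.0349]
J4: z=[0.8782, -0.0933, -0.4692] o=[0.3607, 0.4770, -1.2414] → [0.0209, 0.5227, -0.0647, 0.8782, -0.0933, -0.4692]
J5: z=[-0.0208, -0.9873, 0.1574] o=[0.1169, 0.4115, -1.6845] → [0.3118, 0.0783, 0.5326, -0.0208, -0.9873, 0.1574]
J6: z=[0.9538, 0.0276, 0.2992] o=[0.1948, 0.3709, -1.9292] → [-0.0021, 0.1997, -0.0116, 0.9538, 0.0276, 0.2992]
q̇ = J⁺·V = [-0.6340, 0.1820, -0.0790, 0.3750, -0.4130, 0.4830]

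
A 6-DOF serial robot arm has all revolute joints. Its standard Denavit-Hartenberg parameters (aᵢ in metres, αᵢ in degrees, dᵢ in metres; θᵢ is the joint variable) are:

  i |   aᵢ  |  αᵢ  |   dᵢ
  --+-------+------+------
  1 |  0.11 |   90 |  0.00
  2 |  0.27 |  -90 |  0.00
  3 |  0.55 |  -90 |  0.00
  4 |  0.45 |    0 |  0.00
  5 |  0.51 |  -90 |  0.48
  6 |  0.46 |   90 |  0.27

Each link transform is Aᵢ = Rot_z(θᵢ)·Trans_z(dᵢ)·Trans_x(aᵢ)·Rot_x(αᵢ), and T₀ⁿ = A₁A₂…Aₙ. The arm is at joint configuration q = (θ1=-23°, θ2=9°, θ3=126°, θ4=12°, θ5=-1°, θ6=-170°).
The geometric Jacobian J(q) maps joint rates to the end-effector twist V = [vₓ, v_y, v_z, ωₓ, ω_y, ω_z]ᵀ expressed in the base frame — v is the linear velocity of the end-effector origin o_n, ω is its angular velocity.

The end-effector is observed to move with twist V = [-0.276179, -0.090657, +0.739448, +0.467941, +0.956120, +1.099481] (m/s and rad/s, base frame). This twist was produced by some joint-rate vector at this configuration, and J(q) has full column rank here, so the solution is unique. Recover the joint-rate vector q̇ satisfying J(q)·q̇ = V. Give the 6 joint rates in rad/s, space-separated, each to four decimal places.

-0.7330 -0.6080 0.9450 -0.7650 0.2200 -0.8720

o_n = [-0.3576, 0.6684, -0.4850]
J₁: ẑ×o_n = [-0.6684, -0.3576, 0.0000], ω = ẑ
J2: z=[-0.3907, -0.9205, 0.0000] o=[0.1013, -0.0430, 0.0000] → [0.4464, -0.1895, -0.7003, -0.3907, -0.9205, 0.0000]
J3: z=[-0.1440, 0.0611, 0.9877] o=[0.3467, -0.1472, 0.0422] → [-0.8378, -0.7716, -0.0744, -0.1440, 0.0611, 0.9877]
J4: z=[-0.9652, -0.2288, -0.1266] o=[0.2267, 0.3872, -0.0083] → [0.1447, -0.3861, -0.4051, -0.9652, -0.2288, -0.1266]
J5: z=[-0.9652, -0.2288, -0.1266] o=[0.1441, 0.8091, -0.1412] → [0.0609, -0.2683, 0.0210, -0.9652, -0.2288, -0.1266]
J6: z=[0.1830, -0.2454, -0.9520] o=[-0.4145, 1.1797, -0.3441] → [-0.4522, -0.0284, -0.0796, 0.1830, -0.2454, -0.9520]
q̇ = J⁺·V = [-0.7330, -0.6080, 0.9450, -0.7650, 0.2200, -0.8720]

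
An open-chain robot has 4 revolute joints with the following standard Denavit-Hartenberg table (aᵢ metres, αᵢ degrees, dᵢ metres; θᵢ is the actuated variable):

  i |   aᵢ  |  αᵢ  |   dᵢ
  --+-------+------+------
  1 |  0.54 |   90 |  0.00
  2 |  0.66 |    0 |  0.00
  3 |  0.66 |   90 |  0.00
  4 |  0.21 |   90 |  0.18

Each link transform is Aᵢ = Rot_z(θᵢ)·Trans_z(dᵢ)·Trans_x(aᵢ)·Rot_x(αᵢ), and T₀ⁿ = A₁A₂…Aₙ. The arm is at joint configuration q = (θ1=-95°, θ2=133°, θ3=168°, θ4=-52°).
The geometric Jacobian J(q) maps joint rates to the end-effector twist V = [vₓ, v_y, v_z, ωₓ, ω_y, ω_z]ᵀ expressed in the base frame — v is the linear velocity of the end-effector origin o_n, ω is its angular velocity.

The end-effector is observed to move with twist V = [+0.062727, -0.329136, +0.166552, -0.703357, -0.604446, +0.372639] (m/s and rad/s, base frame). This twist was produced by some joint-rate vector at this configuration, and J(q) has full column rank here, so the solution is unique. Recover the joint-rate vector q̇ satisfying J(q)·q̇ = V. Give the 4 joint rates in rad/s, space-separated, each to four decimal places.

o_n = [0.1350, -0.3552, -0.2866]
J₁: ẑ×o_n = [0.3552, 0.1350, -0.0000], ω = ẑ
J2: z=[-0.9962, 0.0872, 0.0000] o=[-0.0471, -0.5379, 0.0000] → [-0.0250, -0.2855, -0.1979, -0.9962, 0.0872, 0.0000]
J3: z=[-0.9962, 0.0872, 0.0000] o=[-0.0078, -0.0895, 0.4827] → [-0.0670, -0.7663, 0.2522, -0.9962, 0.0872, 0.0000]
J4: z=[0.0747, 0.8539, -0.5150] o=[-0.0375, -0.4282, -0.0830] → [-0.1362, -0.0736, -0.1418, 0.0747, 0.8539, -0.5150]
q̇ = J⁺·V = [-0.0260, 0.2370, 0.4110, -0.7740]

-0.0260 0.2370 0.4110 -0.7740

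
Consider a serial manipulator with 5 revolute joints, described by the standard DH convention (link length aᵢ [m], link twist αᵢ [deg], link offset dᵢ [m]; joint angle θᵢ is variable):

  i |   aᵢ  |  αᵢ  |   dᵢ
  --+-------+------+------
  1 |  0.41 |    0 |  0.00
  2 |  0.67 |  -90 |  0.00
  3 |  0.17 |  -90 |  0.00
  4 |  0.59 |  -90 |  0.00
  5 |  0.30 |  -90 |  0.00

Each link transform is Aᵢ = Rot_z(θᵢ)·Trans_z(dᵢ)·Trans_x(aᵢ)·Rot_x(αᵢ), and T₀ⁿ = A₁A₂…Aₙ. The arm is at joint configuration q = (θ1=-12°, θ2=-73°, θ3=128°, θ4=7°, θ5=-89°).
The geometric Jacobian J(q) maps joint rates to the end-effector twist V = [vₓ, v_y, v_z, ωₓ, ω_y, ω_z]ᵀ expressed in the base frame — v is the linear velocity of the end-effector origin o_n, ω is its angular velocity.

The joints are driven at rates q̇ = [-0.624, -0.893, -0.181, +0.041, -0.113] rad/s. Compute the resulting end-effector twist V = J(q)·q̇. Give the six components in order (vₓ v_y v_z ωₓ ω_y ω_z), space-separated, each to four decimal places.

o_n = [0.3257, -0.0569, -0.4148]
J₁: ẑ×o_n = [0.0569, 0.3257, -0.0000], ω = ẑ
J2: z=[0.0000, 0.0000, 1.0000] o=[0.4010, -0.0852, 0.0000] → [-0.0283, -0.0753, 0.0000, 0.0000, 0.0000, 1.0000]
J3: z=[0.9962, 0.0872, 0.0000] o=[0.4594, -0.7527, 0.0000] → [-0.0362, 0.4133, 0.7048, 0.9962, 0.0872, 0.0000]
J4: z=[-0.0687, 0.7850, 0.6157] o=[0.4503, -0.6484, -0.1340] → [-0.5847, -0.0960, 0.0572, -0.0687, 0.7850, 0.6157]
J5: z=[-0.9822, -0.1613, 0.0960] o=[0.3473, -0.2955, -0.5954] → [-0.0520, 0.1753, -0.2378, -0.9822, -0.1613, 0.0960]
V = J·q̇ = [-0.0218, -0.2346, -0.0983, -0.0721, 0.0346, -1.5026]

-0.0218 -0.2346 -0.0983 -0.0721 0.0346 -1.5026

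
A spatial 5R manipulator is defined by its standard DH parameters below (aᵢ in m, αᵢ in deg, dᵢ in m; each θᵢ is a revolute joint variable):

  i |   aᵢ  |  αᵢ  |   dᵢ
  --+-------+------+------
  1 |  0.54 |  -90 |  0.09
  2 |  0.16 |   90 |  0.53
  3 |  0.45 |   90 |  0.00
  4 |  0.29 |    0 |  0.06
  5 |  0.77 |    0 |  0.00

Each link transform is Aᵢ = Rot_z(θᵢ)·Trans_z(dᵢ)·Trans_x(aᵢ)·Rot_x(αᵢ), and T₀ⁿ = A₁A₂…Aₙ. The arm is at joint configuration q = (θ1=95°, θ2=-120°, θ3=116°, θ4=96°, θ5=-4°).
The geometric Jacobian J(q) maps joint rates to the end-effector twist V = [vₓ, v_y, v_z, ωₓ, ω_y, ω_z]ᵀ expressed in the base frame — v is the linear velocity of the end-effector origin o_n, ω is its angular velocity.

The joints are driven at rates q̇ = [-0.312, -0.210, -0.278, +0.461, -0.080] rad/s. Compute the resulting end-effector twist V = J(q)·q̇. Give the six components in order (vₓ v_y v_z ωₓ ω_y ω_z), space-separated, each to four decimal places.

o_n = [-0.8713, -0.4748, -0.4028]
J₁: ẑ×o_n = [0.4748, -0.8713, 0.0000], ω = ẑ
J2: z=[-0.9962, -0.0872, 0.0000] o=[-0.0471, 0.5379, 0.0900] → [0.0430, -0.4910, 0.9371, -0.9962, -0.0872, 0.0000]
J3: z=[0.0755, -0.8627, -0.5000] o=[-0.5681, 0.4121, 0.2286] → [0.1013, 0.1993, -0.3285, 0.0755, -0.8627, -0.5000]
J4: z=[-0.3975, -0.4859, 0.7784] o=[-0.9796, 0.4751, 0.0577] → [0.9631, -0.0988, 0.4302, -0.3975, -0.4859, 0.7784]
J5: z=[-0.3975, -0.4859, 0.7784] o=[-0.9540, 0.1928, -0.0283] → [0.7017, -0.0846, 0.3056, -0.3975, -0.4859, 0.7784]
V = J·q̇ = [0.2026, 0.2808, 0.0684, 0.0368, 0.0730, 0.1236]

0.2026 0.2808 0.0684 0.0368 0.0730 0.1236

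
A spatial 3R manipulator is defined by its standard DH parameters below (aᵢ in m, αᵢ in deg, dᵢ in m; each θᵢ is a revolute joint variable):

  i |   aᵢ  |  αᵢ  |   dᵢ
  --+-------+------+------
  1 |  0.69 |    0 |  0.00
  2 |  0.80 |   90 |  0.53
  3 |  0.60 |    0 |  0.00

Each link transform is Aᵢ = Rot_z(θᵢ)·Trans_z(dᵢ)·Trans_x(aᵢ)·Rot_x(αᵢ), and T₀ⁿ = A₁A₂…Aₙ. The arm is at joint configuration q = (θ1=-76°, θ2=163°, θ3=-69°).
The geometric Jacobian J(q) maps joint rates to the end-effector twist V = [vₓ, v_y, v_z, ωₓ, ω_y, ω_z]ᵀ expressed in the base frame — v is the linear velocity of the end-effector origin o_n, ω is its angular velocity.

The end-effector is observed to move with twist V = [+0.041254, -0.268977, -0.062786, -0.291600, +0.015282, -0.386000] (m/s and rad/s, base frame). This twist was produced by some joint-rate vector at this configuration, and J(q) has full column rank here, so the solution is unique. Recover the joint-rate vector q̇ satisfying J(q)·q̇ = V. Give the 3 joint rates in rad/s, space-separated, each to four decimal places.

o_n = [0.2200, 0.3441, -0.0301]
J₁: ẑ×o_n = [-0.3441, 0.2200, 0.0000], ω = ẑ
J2: z=[0.0000, 0.0000, 1.0000] o=[0.1669, -0.6695, 0.0000] → [-1.0136, 0.0531, 0.0000, 0.0000, 0.0000, 1.0000]
J3: z=[0.9986, -0.0523, 0.0000] o=[0.2088, 0.1294, 0.5300] → [0.0293, 0.5594, 0.2150, 0.9986, -0.0523, 0.0000]
q̇ = J⁺·V = [-0.5100, 0.1240, -0.2920]

-0.5100 0.1240 -0.2920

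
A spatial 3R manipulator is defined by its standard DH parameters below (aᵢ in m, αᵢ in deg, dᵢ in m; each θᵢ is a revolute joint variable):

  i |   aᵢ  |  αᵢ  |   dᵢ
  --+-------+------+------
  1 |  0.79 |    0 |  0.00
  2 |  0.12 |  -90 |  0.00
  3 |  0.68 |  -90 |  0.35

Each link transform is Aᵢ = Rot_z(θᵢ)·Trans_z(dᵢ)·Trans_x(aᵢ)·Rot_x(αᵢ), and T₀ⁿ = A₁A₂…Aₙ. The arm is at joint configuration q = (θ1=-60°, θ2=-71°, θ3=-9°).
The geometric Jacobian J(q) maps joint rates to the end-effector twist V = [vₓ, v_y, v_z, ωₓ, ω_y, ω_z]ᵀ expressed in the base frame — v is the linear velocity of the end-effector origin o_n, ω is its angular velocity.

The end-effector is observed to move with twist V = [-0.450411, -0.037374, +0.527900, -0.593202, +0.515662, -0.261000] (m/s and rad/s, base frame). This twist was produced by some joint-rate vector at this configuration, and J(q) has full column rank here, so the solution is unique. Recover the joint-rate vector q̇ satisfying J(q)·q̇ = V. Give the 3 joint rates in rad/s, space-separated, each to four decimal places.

-0.4230 0.1620 -0.7860

o_n = [0.1398, -1.5112, 0.1064]
J₁: ẑ×o_n = [1.5112, 0.1398, -0.0000], ω = ẑ
J2: z=[0.0000, 0.0000, 1.0000] o=[0.3950, -0.6842, 0.0000] → [0.8271, -0.2552, 0.0000, 0.0000, 0.0000, 1.0000]
J3: z=[0.7547, -0.6561, 0.0000] o=[0.3163, -0.7747, 0.0000] → [-0.0698, -0.0803, -0.6716, 0.7547, -0.6561, 0.0000]
q̇ = J⁺·V = [-0.4230, 0.1620, -0.7860]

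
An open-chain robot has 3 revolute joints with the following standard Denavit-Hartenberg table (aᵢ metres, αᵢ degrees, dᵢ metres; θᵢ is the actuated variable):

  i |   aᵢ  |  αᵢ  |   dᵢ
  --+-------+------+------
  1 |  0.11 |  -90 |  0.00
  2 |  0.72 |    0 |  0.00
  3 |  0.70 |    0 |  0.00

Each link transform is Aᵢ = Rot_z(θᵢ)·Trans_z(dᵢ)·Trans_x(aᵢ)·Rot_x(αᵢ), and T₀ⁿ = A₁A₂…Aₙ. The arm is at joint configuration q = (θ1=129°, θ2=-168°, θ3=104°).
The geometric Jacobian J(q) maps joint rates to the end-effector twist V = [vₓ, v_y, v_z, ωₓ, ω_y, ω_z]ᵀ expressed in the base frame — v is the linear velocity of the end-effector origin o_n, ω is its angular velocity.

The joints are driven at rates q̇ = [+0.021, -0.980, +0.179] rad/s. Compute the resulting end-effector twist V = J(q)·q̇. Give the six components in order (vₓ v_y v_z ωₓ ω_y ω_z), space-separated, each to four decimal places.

o_n = [0.1809, -0.2234, 0.7789]
J₁: ẑ×o_n = [0.2234, 0.1809, -0.0000], ω = ẑ
J2: z=[-0.7771, -0.6293, 0.0000] o=[-0.0692, 0.0855, 0.0000] → [-0.4901, 0.6053, 0.3974, -0.7771, -0.6293, 0.0000]
J3: z=[-0.7771, -0.6293, 0.0000] o=[0.3740, -0.4618, 0.1497] → [-0.3959, 0.4889, -0.3069, -0.7771, -0.6293, 0.0000]
V = J·q̇ = [0.4142, -0.5019, -0.4444, 0.6225, 0.5041, 0.0210]

0.4142 -0.5019 -0.4444 0.6225 0.5041 0.0210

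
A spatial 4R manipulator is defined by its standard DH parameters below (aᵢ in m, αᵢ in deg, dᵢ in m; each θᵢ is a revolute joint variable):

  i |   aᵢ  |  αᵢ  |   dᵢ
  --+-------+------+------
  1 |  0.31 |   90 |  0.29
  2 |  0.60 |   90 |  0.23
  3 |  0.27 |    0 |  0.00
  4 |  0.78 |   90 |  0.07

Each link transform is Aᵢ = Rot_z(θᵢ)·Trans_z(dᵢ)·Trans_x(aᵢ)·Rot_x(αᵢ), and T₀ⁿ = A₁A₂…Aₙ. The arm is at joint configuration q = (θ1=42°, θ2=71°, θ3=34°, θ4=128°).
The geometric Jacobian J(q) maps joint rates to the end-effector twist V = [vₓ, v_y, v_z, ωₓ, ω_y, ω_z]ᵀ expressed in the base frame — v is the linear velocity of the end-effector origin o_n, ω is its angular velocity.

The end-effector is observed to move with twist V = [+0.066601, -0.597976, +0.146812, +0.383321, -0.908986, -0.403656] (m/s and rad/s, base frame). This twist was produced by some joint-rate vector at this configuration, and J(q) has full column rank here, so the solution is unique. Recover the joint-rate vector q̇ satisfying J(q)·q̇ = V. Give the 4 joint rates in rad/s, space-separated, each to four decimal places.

o_n = [0.7156, -0.1927, 0.3448]
J₁: ẑ×o_n = [0.1927, 0.7156, -0.0000], ω = ẑ
J2: z=[0.6691, -0.7431, 0.0000] o=[0.2304, 0.2074, 0.2900] → [-0.0407, -0.0366, 0.0929, 0.6691, -0.7431, 0.0000]
J3: z=[0.7027, 0.6327, -0.3256] o=[0.5294, 0.1672, 0.8573] → [-0.4414, 0.2995, -0.3707, 0.7027, 0.6327, -0.3256]
J4: z=[0.7027, 0.6327, -0.3256] o=[0.6846, 0.1038, 1.0690] → [-0.5547, 0.4988, -0.2279, 0.7027, 0.6327, -0.3256]
q̇ = J⁺·V = [-0.5150, 0.9320, 0.1240, -0.4660]

-0.5150 0.9320 0.1240 -0.4660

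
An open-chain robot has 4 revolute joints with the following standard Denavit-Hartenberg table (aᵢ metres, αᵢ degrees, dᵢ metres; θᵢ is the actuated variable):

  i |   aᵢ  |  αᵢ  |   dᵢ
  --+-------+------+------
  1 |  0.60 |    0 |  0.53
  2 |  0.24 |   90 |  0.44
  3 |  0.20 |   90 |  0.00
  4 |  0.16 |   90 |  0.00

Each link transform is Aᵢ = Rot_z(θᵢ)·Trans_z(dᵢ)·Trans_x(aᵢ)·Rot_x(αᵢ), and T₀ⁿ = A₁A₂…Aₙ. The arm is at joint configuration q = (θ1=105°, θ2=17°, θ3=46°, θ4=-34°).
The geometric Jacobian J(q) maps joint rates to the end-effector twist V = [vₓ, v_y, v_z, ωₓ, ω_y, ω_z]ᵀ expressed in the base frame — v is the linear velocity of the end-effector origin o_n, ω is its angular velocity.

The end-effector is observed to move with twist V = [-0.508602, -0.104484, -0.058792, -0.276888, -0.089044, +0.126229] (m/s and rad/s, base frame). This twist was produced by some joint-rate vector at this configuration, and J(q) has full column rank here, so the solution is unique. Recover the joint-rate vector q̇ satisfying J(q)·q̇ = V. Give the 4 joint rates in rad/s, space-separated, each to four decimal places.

o_n = [-0.4808, 0.9316, 1.2093]
J₁: ẑ×o_n = [-0.9316, -0.4808, 0.0000], ω = ẑ
J2: z=[0.0000, 0.0000, 1.0000] o=[-0.1553, 0.5796, 0.5300] → [-0.3521, -0.3255, 0.0000, 0.0000, 0.0000, 1.0000]
J3: z=[0.8480, 0.5299, 0.0000] o=[-0.2825, 0.7831, 0.9700] → [0.1268, -0.2029, 0.2311, 0.8480, 0.5299, 0.0000]
J4: z=[-0.3812, 0.6100, -0.6947] o=[-0.3561, 0.9009, 1.1139] → [0.0796, 0.1230, 0.0644, -0.3812, 0.6100, -0.6947]
q̇ = J⁺·V = [0.7110, -0.5160, -0.2820, 0.0990]

0.7110 -0.5160 -0.2820 0.0990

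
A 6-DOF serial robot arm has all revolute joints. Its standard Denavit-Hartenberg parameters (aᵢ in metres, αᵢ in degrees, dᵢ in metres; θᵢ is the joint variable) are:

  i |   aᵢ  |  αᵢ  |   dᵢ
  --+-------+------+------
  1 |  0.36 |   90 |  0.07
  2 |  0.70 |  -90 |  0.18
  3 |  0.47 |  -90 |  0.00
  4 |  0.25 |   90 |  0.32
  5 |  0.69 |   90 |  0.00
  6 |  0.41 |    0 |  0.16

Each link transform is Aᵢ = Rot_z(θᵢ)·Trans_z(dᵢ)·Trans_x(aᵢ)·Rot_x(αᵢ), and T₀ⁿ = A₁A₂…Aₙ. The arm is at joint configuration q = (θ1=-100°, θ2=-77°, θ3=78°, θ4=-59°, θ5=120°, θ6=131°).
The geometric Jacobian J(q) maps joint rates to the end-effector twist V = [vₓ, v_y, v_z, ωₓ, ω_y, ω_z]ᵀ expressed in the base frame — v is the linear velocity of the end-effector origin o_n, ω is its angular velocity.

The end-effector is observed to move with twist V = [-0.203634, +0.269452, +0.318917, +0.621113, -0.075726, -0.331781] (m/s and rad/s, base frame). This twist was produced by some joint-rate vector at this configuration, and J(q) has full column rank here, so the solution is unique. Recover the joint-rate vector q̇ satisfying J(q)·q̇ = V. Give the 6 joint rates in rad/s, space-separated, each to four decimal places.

o_n = [0.1490, -0.7037, 0.1268]
J₁: ẑ×o_n = [0.7037, 0.1490, -0.0000], ω = ẑ
J2: z=[-0.9848, 0.1736, 0.0000] o=[-0.0625, -0.3545, 0.0700] → [0.0099, 0.0559, 0.3071, -0.9848, 0.1736, 0.0000]
J3: z=[-0.1692, -0.9596, 0.2250] o=[-0.2671, -0.4783, -0.6121] → [-0.6583, 0.2186, 0.4375, -0.1692, -0.9596, 0.2250]
J4: z=[0.2430, 0.1806, 0.9531] o=[0.1818, -0.5798, -0.7073] → [0.2686, -0.2339, -0.0242, 0.2430, 0.1806, 0.9531]
J5: z=[-0.9059, -0.3091, 0.2895] o=[0.3463, -0.7555, -0.3802] → [-0.1717, 0.4021, -0.1079, -0.9059, -0.3091, 0.2895]
J6: z=[0.4219, -0.7183, 0.5532] o=[0.3718, -0.3254, 0.1588] → [0.2322, -0.1097, -0.3196, 0.4219, -0.7183, 0.5532]
q̇ = J⁺·V = [0.7080, -0.9150, 0.5920, -0.5970, -0.3780, -0.8940]

0.7080 -0.9150 0.5920 -0.5970 -0.3780 -0.8940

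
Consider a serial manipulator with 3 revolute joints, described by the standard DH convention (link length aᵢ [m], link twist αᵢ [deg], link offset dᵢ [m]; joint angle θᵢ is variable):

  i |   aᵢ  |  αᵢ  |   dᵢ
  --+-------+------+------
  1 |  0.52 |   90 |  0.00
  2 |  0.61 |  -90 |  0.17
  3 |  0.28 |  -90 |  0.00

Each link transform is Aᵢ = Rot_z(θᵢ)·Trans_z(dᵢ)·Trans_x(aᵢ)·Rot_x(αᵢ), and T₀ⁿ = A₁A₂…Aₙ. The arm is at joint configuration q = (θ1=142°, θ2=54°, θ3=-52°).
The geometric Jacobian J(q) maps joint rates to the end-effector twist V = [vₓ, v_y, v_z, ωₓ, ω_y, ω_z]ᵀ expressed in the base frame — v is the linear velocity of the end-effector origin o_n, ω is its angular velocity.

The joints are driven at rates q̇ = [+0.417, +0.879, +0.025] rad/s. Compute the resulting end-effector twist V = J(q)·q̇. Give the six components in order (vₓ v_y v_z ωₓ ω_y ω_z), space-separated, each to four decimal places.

0.0533 -0.5656 0.4087 0.5571 0.6802 0.4317

o_n = [-0.5316, 0.9111, 0.6330]
J₁: ẑ×o_n = [-0.9111, -0.5316, 0.0000], ω = ẑ
J2: z=[0.6157, 0.7880, 0.0000] o=[-0.4098, 0.3201, 0.0000] → [0.4988, -0.3897, 0.4599, 0.6157, 0.7880, 0.0000]
J3: z=[0.6375, -0.4981, 0.5878] o=[-0.5876, 0.6749, 0.4935] → [-0.2083, -0.0560, 0.1785, 0.6375, -0.4981, 0.5878]
V = J·q̇ = [0.0533, -0.5656, 0.4087, 0.5571, 0.6802, 0.4317]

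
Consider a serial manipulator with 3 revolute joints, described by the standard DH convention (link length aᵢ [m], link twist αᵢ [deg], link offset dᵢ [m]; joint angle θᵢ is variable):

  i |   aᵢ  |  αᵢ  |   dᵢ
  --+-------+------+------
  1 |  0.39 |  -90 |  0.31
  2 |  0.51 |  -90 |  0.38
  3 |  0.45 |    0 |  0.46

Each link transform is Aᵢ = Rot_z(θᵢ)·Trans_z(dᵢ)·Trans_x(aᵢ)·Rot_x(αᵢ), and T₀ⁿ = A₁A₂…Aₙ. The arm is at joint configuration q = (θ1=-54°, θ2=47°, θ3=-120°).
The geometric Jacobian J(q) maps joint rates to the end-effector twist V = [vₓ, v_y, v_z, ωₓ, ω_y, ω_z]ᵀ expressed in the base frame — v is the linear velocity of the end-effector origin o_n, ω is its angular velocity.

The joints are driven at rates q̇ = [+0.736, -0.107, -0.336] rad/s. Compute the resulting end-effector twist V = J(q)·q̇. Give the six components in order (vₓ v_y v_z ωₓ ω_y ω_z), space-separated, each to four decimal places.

o_n = [0.7684, 0.2518, -0.2122]
J₁: ẑ×o_n = [-0.2518, 0.7684, 0.0000], ω = ẑ
J2: z=[0.8090, 0.5878, 0.0000] o=[0.2292, -0.3155, 0.3100] → [-0.3069, 0.4224, 0.1421, 0.8090, 0.5878, 0.0000]
J3: z=[-0.4299, 0.5917, -0.6820] o=[0.7411, -0.3735, -0.0630] → [0.3383, -0.0828, -0.2850, -0.4299, 0.5917, -0.6820]
V = J·q̇ = [-0.2662, 0.5482, 0.0806, 0.0579, -0.2617, 0.9652]

-0.2662 0.5482 0.0806 0.0579 -0.2617 0.9652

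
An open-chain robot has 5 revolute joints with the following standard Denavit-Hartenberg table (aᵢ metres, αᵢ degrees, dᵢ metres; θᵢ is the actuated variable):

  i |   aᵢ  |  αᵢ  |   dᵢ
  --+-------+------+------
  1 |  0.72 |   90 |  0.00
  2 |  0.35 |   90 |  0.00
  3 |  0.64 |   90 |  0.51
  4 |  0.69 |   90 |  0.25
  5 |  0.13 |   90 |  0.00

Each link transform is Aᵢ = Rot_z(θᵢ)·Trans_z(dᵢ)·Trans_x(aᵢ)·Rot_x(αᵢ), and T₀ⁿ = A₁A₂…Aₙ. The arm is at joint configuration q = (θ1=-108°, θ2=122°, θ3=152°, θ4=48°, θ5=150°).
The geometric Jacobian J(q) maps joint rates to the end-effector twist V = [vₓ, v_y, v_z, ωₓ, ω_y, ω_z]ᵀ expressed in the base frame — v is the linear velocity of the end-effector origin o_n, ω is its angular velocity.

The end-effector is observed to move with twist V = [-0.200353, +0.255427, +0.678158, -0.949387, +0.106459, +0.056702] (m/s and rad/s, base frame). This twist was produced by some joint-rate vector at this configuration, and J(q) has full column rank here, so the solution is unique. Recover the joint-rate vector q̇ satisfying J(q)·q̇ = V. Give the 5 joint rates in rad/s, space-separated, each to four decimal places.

-0.3150 0.6880 0.2950 0.3190 -0.0970

o_n = [-1.2582, -1.4131, 0.1514]
J₁: ẑ×o_n = [1.4131, -1.2582, 0.0000], ω = ẑ
J2: z=[-0.9511, 0.3090, 0.0000] o=[-0.2225, -0.6848, 0.0000] → [0.0468, 0.1439, 1.0128, -0.9511, 0.3090, 0.0000]
J3: z=[-0.2621, -0.8065, 0.5299] o=[-0.1652, -0.5084, 0.2968] → [0.5968, -0.6174, -0.6445, -0.2621, -0.8065, 0.5299]
J4: z=[-0.7629, 0.5095, 0.3981] o=[-0.6771, -1.1116, 0.0879] → [0.1524, -0.1829, 0.5260, -0.7629, 0.5095, 0.3981]
J5: z=[-0.2639, 0.3168, -0.9110] o=[-1.2751, -1.5363, 0.1134] → [0.1243, -0.0054, -0.0379, -0.2639, 0.3168, -0.9110]
q̇ = J⁺·V = [-0.3150, 0.6880, 0.2950, 0.3190, -0.0970]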